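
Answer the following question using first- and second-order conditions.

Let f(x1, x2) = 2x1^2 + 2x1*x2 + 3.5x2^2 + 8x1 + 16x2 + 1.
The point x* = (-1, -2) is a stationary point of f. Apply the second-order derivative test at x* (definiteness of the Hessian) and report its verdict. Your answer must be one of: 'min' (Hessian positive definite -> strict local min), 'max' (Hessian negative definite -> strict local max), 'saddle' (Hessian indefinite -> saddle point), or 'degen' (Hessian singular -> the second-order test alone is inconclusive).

Compute the Hessian H = grad^2 f:
  H = [[4, 2], [2, 7]]
Verify stationarity: grad f(x*) = H x* + g = (0, 0).
Eigenvalues of H: 3, 8.
Both eigenvalues > 0, so H is positive definite -> x* is a strict local min.

min


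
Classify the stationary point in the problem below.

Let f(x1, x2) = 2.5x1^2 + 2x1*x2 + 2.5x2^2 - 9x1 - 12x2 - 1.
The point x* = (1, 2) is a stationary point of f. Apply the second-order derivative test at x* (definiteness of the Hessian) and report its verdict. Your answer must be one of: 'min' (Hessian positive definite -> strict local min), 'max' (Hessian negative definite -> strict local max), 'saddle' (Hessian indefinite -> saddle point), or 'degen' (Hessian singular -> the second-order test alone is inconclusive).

Compute the Hessian H = grad^2 f:
  H = [[5, 2], [2, 5]]
Verify stationarity: grad f(x*) = H x* + g = (0, 0).
Eigenvalues of H: 3, 7.
Both eigenvalues > 0, so H is positive definite -> x* is a strict local min.

min


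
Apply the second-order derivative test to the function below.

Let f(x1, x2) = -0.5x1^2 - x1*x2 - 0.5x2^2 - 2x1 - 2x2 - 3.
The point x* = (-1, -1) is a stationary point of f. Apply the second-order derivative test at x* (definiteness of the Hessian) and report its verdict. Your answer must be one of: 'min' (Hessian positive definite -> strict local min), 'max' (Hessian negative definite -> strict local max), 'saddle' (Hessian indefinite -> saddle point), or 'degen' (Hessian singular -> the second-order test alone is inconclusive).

Compute the Hessian H = grad^2 f:
  H = [[-1, -1], [-1, -1]]
Verify stationarity: grad f(x*) = H x* + g = (0, 0).
Eigenvalues of H: -2, 0.
H has a zero eigenvalue (singular; negative semidefinite but not definite), so H is neither positive definite, negative definite, nor indefinite. The second-order test alone is inconclusive -> degen.
(Indeed, f is constant along the null direction of H through x*, so x* is not a strict local extremum.)

degen


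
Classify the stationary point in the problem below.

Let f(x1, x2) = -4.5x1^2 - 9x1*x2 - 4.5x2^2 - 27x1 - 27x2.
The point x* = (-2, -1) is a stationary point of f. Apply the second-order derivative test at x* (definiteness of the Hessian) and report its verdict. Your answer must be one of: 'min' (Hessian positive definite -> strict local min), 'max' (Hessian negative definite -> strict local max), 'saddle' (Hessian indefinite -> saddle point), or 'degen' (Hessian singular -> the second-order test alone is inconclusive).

Compute the Hessian H = grad^2 f:
  H = [[-9, -9], [-9, -9]]
Verify stationarity: grad f(x*) = H x* + g = (0, 0).
Eigenvalues of H: -18, 0.
H has a zero eigenvalue (singular; negative semidefinite but not definite), so H is neither positive definite, negative definite, nor indefinite. The second-order test alone is inconclusive -> degen.
(Indeed, f is constant along the null direction of H through x*, so x* is not a strict local extremum.)

degen


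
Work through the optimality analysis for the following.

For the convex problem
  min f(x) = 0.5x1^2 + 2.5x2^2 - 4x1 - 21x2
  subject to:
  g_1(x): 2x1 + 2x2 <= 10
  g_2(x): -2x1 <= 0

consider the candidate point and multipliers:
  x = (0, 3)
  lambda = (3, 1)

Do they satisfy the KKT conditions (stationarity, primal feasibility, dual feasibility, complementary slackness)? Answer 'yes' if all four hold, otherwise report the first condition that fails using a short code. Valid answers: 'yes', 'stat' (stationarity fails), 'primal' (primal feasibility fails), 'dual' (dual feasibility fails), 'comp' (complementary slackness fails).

Gradient of f: grad f(x) = Q x + c = (-4, -6)
Constraint values g_i(x) = a_i^T x - b_i:
  g_1((0, 3)) = -4
  g_2((0, 3)) = 0
Stationarity residual: grad f(x) + sum_i lambda_i a_i = (0, 0)
  -> stationarity OK
Primal feasibility (all g_i <= 0): OK
Dual feasibility (all lambda_i >= 0): OK
Complementary slackness (lambda_i * g_i(x) = 0 for all i): FAILS

Verdict: the first failing condition is complementary_slackness -> comp.

comp


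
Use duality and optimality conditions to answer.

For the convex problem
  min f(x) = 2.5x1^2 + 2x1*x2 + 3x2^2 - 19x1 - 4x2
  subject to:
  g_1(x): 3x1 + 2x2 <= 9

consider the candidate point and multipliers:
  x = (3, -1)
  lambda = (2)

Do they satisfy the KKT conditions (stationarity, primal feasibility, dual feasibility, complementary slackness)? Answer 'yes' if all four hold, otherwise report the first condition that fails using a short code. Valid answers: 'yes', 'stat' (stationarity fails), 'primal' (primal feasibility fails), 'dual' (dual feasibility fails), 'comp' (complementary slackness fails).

Gradient of f: grad f(x) = Q x + c = (-6, -4)
Constraint values g_i(x) = a_i^T x - b_i:
  g_1((3, -1)) = -2
Stationarity residual: grad f(x) + sum_i lambda_i a_i = (0, 0)
  -> stationarity OK
Primal feasibility (all g_i <= 0): OK
Dual feasibility (all lambda_i >= 0): OK
Complementary slackness (lambda_i * g_i(x) = 0 for all i): FAILS

Verdict: the first failing condition is complementary_slackness -> comp.

comp


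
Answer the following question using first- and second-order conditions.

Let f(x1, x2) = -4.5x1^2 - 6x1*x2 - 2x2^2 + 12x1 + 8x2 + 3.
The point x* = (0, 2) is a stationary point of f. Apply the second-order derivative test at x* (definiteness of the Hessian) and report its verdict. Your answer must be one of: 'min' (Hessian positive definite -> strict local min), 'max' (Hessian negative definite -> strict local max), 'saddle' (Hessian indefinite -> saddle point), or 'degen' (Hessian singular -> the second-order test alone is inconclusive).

Compute the Hessian H = grad^2 f:
  H = [[-9, -6], [-6, -4]]
Verify stationarity: grad f(x*) = H x* + g = (0, 0).
Eigenvalues of H: -13, 0.
H has a zero eigenvalue (singular; negative semidefinite but not definite), so H is neither positive definite, negative definite, nor indefinite. The second-order test alone is inconclusive -> degen.
(Indeed, f is constant along the null direction of H through x*, so x* is not a strict local extremum.)

degen


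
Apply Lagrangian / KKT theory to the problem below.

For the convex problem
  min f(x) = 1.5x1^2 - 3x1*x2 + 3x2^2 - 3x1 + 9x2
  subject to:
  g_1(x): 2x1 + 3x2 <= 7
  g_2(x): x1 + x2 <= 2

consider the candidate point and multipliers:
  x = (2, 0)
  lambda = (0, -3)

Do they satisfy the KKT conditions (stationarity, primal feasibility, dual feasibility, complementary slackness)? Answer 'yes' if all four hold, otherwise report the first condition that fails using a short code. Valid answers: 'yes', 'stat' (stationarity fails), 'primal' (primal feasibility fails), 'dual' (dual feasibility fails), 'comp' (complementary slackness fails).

Gradient of f: grad f(x) = Q x + c = (3, 3)
Constraint values g_i(x) = a_i^T x - b_i:
  g_1((2, 0)) = -3
  g_2((2, 0)) = 0
Stationarity residual: grad f(x) + sum_i lambda_i a_i = (0, 0)
  -> stationarity OK
Primal feasibility (all g_i <= 0): OK
Dual feasibility (all lambda_i >= 0): FAILS
Complementary slackness (lambda_i * g_i(x) = 0 for all i): OK

Verdict: the first failing condition is dual_feasibility -> dual.

dual


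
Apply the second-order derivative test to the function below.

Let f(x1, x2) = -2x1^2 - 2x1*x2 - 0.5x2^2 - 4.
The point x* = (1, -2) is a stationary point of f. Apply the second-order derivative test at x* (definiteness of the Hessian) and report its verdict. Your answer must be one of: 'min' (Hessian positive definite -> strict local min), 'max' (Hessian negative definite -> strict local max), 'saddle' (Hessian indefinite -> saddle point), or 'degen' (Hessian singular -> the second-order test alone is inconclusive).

Compute the Hessian H = grad^2 f:
  H = [[-4, -2], [-2, -1]]
Verify stationarity: grad f(x*) = H x* + g = (0, 0).
Eigenvalues of H: -5, 0.
H has a zero eigenvalue (singular; negative semidefinite but not definite), so H is neither positive definite, negative definite, nor indefinite. The second-order test alone is inconclusive -> degen.
(Indeed, f is constant along the null direction of H through x*, so x* is not a strict local extremum.)

degen


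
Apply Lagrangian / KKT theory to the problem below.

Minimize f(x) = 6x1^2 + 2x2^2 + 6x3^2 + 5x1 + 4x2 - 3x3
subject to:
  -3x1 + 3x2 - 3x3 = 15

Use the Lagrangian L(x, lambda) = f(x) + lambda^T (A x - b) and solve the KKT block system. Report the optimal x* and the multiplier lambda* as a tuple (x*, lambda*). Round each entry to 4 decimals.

Form the Lagrangian:
  L(x, lambda) = (1/2) x^T Q x + c^T x + lambda^T (A x - b)
Stationarity (grad_x L = 0): Q x + c + A^T lambda = 0.
Primal feasibility: A x = b.

This gives the KKT block system:
  [ Q   A^T ] [ x     ]   [-c ]
  [ A    0  ] [ lambda ] = [ b ]

Solving the linear system:
  x*      = (-1.5833, 2.5, -0.9167)
  lambda* = (-4.6667)
  f(x*)   = 37.4167

x* = (-1.5833, 2.5, -0.9167), lambda* = (-4.6667)


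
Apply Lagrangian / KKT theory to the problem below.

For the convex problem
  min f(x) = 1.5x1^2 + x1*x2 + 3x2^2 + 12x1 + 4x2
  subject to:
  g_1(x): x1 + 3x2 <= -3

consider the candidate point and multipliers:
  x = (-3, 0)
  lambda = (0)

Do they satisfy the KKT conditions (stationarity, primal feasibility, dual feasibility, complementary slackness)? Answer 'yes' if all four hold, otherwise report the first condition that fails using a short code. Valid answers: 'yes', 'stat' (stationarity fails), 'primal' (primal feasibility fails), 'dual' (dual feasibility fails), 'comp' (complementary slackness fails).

Gradient of f: grad f(x) = Q x + c = (3, 1)
Constraint values g_i(x) = a_i^T x - b_i:
  g_1((-3, 0)) = 0
Stationarity residual: grad f(x) + sum_i lambda_i a_i = (3, 1)
  -> stationarity FAILS
Primal feasibility (all g_i <= 0): OK
Dual feasibility (all lambda_i >= 0): OK
Complementary slackness (lambda_i * g_i(x) = 0 for all i): OK

Verdict: the first failing condition is stationarity -> stat.

stat


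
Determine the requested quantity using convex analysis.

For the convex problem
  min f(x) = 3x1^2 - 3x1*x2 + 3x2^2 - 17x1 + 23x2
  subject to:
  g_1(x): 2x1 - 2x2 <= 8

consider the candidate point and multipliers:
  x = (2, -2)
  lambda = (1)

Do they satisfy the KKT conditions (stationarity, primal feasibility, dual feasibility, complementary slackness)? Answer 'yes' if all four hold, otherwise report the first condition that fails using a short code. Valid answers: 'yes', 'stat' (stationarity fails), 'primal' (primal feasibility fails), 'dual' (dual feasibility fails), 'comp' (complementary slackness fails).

Gradient of f: grad f(x) = Q x + c = (1, 5)
Constraint values g_i(x) = a_i^T x - b_i:
  g_1((2, -2)) = 0
Stationarity residual: grad f(x) + sum_i lambda_i a_i = (3, 3)
  -> stationarity FAILS
Primal feasibility (all g_i <= 0): OK
Dual feasibility (all lambda_i >= 0): OK
Complementary slackness (lambda_i * g_i(x) = 0 for all i): OK

Verdict: the first failing condition is stationarity -> stat.

stat


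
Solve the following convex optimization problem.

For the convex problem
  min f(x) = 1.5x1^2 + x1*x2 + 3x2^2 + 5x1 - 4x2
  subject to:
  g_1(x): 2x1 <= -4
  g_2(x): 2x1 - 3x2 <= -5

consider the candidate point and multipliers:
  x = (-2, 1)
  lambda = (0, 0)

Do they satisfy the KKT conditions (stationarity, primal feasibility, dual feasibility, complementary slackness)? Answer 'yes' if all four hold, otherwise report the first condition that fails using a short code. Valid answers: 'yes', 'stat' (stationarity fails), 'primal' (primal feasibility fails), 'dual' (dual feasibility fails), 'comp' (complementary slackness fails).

Gradient of f: grad f(x) = Q x + c = (0, 0)
Constraint values g_i(x) = a_i^T x - b_i:
  g_1((-2, 1)) = 0
  g_2((-2, 1)) = -2
Stationarity residual: grad f(x) + sum_i lambda_i a_i = (0, 0)
  -> stationarity OK
Primal feasibility (all g_i <= 0): OK
Dual feasibility (all lambda_i >= 0): OK
Complementary slackness (lambda_i * g_i(x) = 0 for all i): OK

Verdict: yes, KKT holds.

yes


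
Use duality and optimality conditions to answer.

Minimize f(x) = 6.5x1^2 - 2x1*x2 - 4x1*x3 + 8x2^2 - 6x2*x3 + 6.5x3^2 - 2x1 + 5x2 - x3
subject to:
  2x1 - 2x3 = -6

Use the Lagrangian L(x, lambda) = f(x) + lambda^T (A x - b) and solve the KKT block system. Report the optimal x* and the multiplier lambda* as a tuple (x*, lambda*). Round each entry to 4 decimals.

Form the Lagrangian:
  L(x, lambda) = (1/2) x^T Q x + c^T x + lambda^T (A x - b)
Stationarity (grad_x L = 0): Q x + c + A^T lambda = 0.
Primal feasibility: A x = b.

This gives the KKT block system:
  [ Q   A^T ] [ x     ]   [-c ]
  [ A    0  ] [ lambda ] = [ b ]

Solving the linear system:
  x*      = (-1.25, 0.1875, 1.75)
  lambda* = (12.8125)
  f(x*)   = 39.2812

x* = (-1.25, 0.1875, 1.75), lambda* = (12.8125)


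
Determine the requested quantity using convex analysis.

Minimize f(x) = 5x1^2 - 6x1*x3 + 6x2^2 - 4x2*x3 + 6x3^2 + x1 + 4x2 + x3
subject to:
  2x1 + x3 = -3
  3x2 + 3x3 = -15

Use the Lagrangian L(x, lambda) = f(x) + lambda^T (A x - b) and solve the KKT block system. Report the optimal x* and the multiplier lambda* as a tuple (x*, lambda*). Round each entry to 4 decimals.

Form the Lagrangian:
  L(x, lambda) = (1/2) x^T Q x + c^T x + lambda^T (A x - b)
Stationarity (grad_x L = 0): Q x + c + A^T lambda = 0.
Primal feasibility: A x = b.

This gives the KKT block system:
  [ Q   A^T ] [ x     ]   [-c ]
  [ A    0  ] [ lambda ] = [ b ]

Solving the linear system:
  x*      = (-0.3519, -2.7037, -2.2963)
  lambda* = (-5.6296, 6.4198)
  f(x*)   = 32.9722

x* = (-0.3519, -2.7037, -2.2963), lambda* = (-5.6296, 6.4198)


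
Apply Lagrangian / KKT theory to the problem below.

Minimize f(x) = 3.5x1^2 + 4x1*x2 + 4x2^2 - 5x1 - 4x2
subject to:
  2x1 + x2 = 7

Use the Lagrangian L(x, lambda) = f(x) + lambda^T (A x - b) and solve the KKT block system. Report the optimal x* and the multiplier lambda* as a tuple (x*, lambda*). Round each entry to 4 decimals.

Form the Lagrangian:
  L(x, lambda) = (1/2) x^T Q x + c^T x + lambda^T (A x - b)
Stationarity (grad_x L = 0): Q x + c + A^T lambda = 0.
Primal feasibility: A x = b.

This gives the KKT block system:
  [ Q   A^T ] [ x     ]   [-c ]
  [ A    0  ] [ lambda ] = [ b ]

Solving the linear system:
  x*      = (3.5217, -0.0435)
  lambda* = (-9.7391)
  f(x*)   = 25.3696

x* = (3.5217, -0.0435), lambda* = (-9.7391)


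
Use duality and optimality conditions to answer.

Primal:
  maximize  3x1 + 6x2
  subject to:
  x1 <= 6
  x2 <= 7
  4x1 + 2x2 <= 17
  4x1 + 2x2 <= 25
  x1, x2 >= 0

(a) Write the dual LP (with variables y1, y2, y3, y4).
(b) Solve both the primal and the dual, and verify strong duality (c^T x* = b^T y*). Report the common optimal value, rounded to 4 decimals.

The standard primal-dual pair for 'max c^T x s.t. A x <= b, x >= 0' is:
  Dual:  min b^T y  s.t.  A^T y >= c,  y >= 0.

So the dual LP is:
  minimize  6y1 + 7y2 + 17y3 + 25y4
  subject to:
    y1 + 4y3 + 4y4 >= 3
    y2 + 2y3 + 2y4 >= 6
    y1, y2, y3, y4 >= 0

Solving the primal: x* = (0.75, 7).
  primal value c^T x* = 44.25.
Solving the dual: y* = (0, 4.5, 0.75, 0).
  dual value b^T y* = 44.25.
Strong duality: c^T x* = b^T y*. Confirmed.

44.25


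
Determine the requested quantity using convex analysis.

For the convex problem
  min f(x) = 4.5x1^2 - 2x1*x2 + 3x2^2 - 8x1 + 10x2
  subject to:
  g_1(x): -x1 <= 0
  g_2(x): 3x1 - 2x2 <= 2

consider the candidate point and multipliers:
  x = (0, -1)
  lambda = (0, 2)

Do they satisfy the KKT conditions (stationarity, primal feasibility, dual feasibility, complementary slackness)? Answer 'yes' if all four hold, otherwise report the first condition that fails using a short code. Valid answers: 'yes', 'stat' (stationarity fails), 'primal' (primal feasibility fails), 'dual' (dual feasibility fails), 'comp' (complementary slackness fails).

Gradient of f: grad f(x) = Q x + c = (-6, 4)
Constraint values g_i(x) = a_i^T x - b_i:
  g_1((0, -1)) = 0
  g_2((0, -1)) = 0
Stationarity residual: grad f(x) + sum_i lambda_i a_i = (0, 0)
  -> stationarity OK
Primal feasibility (all g_i <= 0): OK
Dual feasibility (all lambda_i >= 0): OK
Complementary slackness (lambda_i * g_i(x) = 0 for all i): OK

Verdict: yes, KKT holds.

yes


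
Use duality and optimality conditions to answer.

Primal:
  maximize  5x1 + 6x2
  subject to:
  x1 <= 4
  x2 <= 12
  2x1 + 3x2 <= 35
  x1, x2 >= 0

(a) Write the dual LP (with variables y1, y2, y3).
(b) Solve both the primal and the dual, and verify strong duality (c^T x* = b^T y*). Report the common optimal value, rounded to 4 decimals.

The standard primal-dual pair for 'max c^T x s.t. A x <= b, x >= 0' is:
  Dual:  min b^T y  s.t.  A^T y >= c,  y >= 0.

So the dual LP is:
  minimize  4y1 + 12y2 + 35y3
  subject to:
    y1 + 2y3 >= 5
    y2 + 3y3 >= 6
    y1, y2, y3 >= 0

Solving the primal: x* = (4, 9).
  primal value c^T x* = 74.
Solving the dual: y* = (1, 0, 2).
  dual value b^T y* = 74.
Strong duality: c^T x* = b^T y*. Confirmed.

74


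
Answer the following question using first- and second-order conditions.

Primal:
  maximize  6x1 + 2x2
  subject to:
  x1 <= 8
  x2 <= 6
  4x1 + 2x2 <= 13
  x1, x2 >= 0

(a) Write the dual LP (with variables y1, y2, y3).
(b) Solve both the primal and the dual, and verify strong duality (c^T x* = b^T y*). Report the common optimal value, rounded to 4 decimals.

The standard primal-dual pair for 'max c^T x s.t. A x <= b, x >= 0' is:
  Dual:  min b^T y  s.t.  A^T y >= c,  y >= 0.

So the dual LP is:
  minimize  8y1 + 6y2 + 13y3
  subject to:
    y1 + 4y3 >= 6
    y2 + 2y3 >= 2
    y1, y2, y3 >= 0

Solving the primal: x* = (3.25, 0).
  primal value c^T x* = 19.5.
Solving the dual: y* = (0, 0, 1.5).
  dual value b^T y* = 19.5.
Strong duality: c^T x* = b^T y*. Confirmed.

19.5


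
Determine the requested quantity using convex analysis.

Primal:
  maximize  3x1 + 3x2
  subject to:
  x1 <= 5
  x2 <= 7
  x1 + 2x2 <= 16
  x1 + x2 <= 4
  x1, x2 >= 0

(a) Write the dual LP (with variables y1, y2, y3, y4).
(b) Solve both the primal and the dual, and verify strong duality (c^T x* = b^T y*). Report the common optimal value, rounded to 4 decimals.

The standard primal-dual pair for 'max c^T x s.t. A x <= b, x >= 0' is:
  Dual:  min b^T y  s.t.  A^T y >= c,  y >= 0.

So the dual LP is:
  minimize  5y1 + 7y2 + 16y3 + 4y4
  subject to:
    y1 + y3 + y4 >= 3
    y2 + 2y3 + y4 >= 3
    y1, y2, y3, y4 >= 0

Solving the primal: x* = (4, 0).
  primal value c^T x* = 12.
Solving the dual: y* = (0, 0, 0, 3).
  dual value b^T y* = 12.
Strong duality: c^T x* = b^T y*. Confirmed.

12


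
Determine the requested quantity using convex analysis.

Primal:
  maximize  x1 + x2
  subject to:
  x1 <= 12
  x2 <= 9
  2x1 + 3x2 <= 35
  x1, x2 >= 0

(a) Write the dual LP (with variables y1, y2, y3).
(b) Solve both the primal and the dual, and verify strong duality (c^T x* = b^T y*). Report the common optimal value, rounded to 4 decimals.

The standard primal-dual pair for 'max c^T x s.t. A x <= b, x >= 0' is:
  Dual:  min b^T y  s.t.  A^T y >= c,  y >= 0.

So the dual LP is:
  minimize  12y1 + 9y2 + 35y3
  subject to:
    y1 + 2y3 >= 1
    y2 + 3y3 >= 1
    y1, y2, y3 >= 0

Solving the primal: x* = (12, 3.6667).
  primal value c^T x* = 15.6667.
Solving the dual: y* = (0.3333, 0, 0.3333).
  dual value b^T y* = 15.6667.
Strong duality: c^T x* = b^T y*. Confirmed.

15.6667


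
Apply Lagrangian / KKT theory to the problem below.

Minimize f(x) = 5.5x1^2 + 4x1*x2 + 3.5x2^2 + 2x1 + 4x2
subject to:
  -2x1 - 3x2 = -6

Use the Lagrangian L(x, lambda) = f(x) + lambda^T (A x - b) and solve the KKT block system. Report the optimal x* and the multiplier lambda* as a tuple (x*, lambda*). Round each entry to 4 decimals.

Form the Lagrangian:
  L(x, lambda) = (1/2) x^T Q x + c^T x + lambda^T (A x - b)
Stationarity (grad_x L = 0): Q x + c + A^T lambda = 0.
Primal feasibility: A x = b.

This gives the KKT block system:
  [ Q   A^T ] [ x     ]   [-c ]
  [ A    0  ] [ lambda ] = [ b ]

Solving the linear system:
  x*      = (0.2278, 1.8481)
  lambda* = (5.9494)
  f(x*)   = 21.7722

x* = (0.2278, 1.8481), lambda* = (5.9494)


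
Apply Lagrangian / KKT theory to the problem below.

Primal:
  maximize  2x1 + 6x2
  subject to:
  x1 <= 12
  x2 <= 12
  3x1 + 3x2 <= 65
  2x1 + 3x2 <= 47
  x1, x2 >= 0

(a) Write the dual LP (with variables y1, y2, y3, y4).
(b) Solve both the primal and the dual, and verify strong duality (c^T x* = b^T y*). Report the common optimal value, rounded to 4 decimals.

The standard primal-dual pair for 'max c^T x s.t. A x <= b, x >= 0' is:
  Dual:  min b^T y  s.t.  A^T y >= c,  y >= 0.

So the dual LP is:
  minimize  12y1 + 12y2 + 65y3 + 47y4
  subject to:
    y1 + 3y3 + 2y4 >= 2
    y2 + 3y3 + 3y4 >= 6
    y1, y2, y3, y4 >= 0

Solving the primal: x* = (5.5, 12).
  primal value c^T x* = 83.
Solving the dual: y* = (0, 3, 0, 1).
  dual value b^T y* = 83.
Strong duality: c^T x* = b^T y*. Confirmed.

83


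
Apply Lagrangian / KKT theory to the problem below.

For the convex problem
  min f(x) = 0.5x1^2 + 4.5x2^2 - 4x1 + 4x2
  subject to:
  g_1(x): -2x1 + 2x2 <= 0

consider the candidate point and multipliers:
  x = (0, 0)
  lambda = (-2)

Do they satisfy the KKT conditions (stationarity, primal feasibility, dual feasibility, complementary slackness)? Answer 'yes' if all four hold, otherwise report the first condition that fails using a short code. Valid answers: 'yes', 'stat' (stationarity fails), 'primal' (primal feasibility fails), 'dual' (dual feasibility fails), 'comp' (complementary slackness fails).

Gradient of f: grad f(x) = Q x + c = (-4, 4)
Constraint values g_i(x) = a_i^T x - b_i:
  g_1((0, 0)) = 0
Stationarity residual: grad f(x) + sum_i lambda_i a_i = (0, 0)
  -> stationarity OK
Primal feasibility (all g_i <= 0): OK
Dual feasibility (all lambda_i >= 0): FAILS
Complementary slackness (lambda_i * g_i(x) = 0 for all i): OK

Verdict: the first failing condition is dual_feasibility -> dual.

dual


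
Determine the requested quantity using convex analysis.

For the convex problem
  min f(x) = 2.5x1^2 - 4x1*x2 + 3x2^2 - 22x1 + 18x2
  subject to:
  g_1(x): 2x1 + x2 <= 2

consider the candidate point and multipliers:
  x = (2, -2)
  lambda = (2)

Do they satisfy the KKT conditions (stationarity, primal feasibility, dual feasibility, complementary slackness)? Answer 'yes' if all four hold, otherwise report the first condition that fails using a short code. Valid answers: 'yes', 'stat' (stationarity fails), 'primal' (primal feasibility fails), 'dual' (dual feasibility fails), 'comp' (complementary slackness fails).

Gradient of f: grad f(x) = Q x + c = (-4, -2)
Constraint values g_i(x) = a_i^T x - b_i:
  g_1((2, -2)) = 0
Stationarity residual: grad f(x) + sum_i lambda_i a_i = (0, 0)
  -> stationarity OK
Primal feasibility (all g_i <= 0): OK
Dual feasibility (all lambda_i >= 0): OK
Complementary slackness (lambda_i * g_i(x) = 0 for all i): OK

Verdict: yes, KKT holds.

yes


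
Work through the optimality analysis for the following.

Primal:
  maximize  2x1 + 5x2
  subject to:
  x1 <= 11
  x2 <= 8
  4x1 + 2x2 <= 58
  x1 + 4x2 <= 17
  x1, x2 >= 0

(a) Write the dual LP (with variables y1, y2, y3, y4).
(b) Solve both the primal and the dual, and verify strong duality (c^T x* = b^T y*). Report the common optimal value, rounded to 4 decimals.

The standard primal-dual pair for 'max c^T x s.t. A x <= b, x >= 0' is:
  Dual:  min b^T y  s.t.  A^T y >= c,  y >= 0.

So the dual LP is:
  minimize  11y1 + 8y2 + 58y3 + 17y4
  subject to:
    y1 + 4y3 + y4 >= 2
    y2 + 2y3 + 4y4 >= 5
    y1, y2, y3, y4 >= 0

Solving the primal: x* = (11, 1.5).
  primal value c^T x* = 29.5.
Solving the dual: y* = (0.75, 0, 0, 1.25).
  dual value b^T y* = 29.5.
Strong duality: c^T x* = b^T y*. Confirmed.

29.5


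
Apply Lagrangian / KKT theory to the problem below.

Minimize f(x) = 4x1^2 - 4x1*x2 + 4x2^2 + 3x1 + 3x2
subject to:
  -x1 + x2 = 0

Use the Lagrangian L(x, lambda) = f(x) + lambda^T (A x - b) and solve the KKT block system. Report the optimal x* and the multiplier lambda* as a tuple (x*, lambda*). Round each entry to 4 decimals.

Form the Lagrangian:
  L(x, lambda) = (1/2) x^T Q x + c^T x + lambda^T (A x - b)
Stationarity (grad_x L = 0): Q x + c + A^T lambda = 0.
Primal feasibility: A x = b.

This gives the KKT block system:
  [ Q   A^T ] [ x     ]   [-c ]
  [ A    0  ] [ lambda ] = [ b ]

Solving the linear system:
  x*      = (-0.75, -0.75)
  lambda* = (0)
  f(x*)   = -2.25

x* = (-0.75, -0.75), lambda* = (0)


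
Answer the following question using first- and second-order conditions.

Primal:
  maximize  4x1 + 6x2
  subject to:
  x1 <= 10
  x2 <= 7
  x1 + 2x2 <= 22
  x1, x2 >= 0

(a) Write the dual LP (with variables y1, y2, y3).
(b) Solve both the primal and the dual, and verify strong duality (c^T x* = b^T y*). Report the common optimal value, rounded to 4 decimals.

The standard primal-dual pair for 'max c^T x s.t. A x <= b, x >= 0' is:
  Dual:  min b^T y  s.t.  A^T y >= c,  y >= 0.

So the dual LP is:
  minimize  10y1 + 7y2 + 22y3
  subject to:
    y1 + y3 >= 4
    y2 + 2y3 >= 6
    y1, y2, y3 >= 0

Solving the primal: x* = (10, 6).
  primal value c^T x* = 76.
Solving the dual: y* = (1, 0, 3).
  dual value b^T y* = 76.
Strong duality: c^T x* = b^T y*. Confirmed.

76


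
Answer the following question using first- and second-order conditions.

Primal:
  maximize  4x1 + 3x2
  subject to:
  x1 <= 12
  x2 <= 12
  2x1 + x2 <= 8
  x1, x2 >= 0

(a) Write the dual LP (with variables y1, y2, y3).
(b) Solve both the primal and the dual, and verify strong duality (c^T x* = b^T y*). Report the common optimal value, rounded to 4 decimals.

The standard primal-dual pair for 'max c^T x s.t. A x <= b, x >= 0' is:
  Dual:  min b^T y  s.t.  A^T y >= c,  y >= 0.

So the dual LP is:
  minimize  12y1 + 12y2 + 8y3
  subject to:
    y1 + 2y3 >= 4
    y2 + y3 >= 3
    y1, y2, y3 >= 0

Solving the primal: x* = (0, 8).
  primal value c^T x* = 24.
Solving the dual: y* = (0, 0, 3).
  dual value b^T y* = 24.
Strong duality: c^T x* = b^T y*. Confirmed.

24


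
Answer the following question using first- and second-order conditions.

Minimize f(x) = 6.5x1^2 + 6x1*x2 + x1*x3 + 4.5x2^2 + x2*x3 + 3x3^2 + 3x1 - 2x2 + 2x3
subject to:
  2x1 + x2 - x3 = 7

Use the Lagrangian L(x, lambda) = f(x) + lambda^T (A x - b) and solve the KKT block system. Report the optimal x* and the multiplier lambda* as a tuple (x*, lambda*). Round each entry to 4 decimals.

Form the Lagrangian:
  L(x, lambda) = (1/2) x^T Q x + c^T x + lambda^T (A x - b)
Stationarity (grad_x L = 0): Q x + c + A^T lambda = 0.
Primal feasibility: A x = b.

This gives the KKT block system:
  [ Q   A^T ] [ x     ]   [-c ]
  [ A    0  ] [ lambda ] = [ b ]

Solving the linear system:
  x*      = (1.5586, 0.957, -2.9258)
  lambda* = (-13.0391)
  f(x*)   = 44.0918

x* = (1.5586, 0.957, -2.9258), lambda* = (-13.0391)


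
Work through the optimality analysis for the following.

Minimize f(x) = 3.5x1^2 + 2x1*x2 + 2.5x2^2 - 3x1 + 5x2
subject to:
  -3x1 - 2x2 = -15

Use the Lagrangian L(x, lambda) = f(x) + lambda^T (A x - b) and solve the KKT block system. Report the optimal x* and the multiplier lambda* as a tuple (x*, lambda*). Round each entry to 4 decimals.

Form the Lagrangian:
  L(x, lambda) = (1/2) x^T Q x + c^T x + lambda^T (A x - b)
Stationarity (grad_x L = 0): Q x + c + A^T lambda = 0.
Primal feasibility: A x = b.

This gives the KKT block system:
  [ Q   A^T ] [ x     ]   [-c ]
  [ A    0  ] [ lambda ] = [ b ]

Solving the linear system:
  x*      = (4.2245, 1.1633)
  lambda* = (9.6327)
  f(x*)   = 68.8163

x* = (4.2245, 1.1633), lambda* = (9.6327)


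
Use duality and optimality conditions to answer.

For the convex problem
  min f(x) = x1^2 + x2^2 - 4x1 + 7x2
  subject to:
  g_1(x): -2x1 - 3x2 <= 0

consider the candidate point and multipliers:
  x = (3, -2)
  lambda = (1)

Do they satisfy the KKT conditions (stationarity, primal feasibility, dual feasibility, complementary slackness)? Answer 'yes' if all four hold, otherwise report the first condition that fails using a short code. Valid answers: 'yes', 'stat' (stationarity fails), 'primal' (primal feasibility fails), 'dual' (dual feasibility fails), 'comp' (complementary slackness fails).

Gradient of f: grad f(x) = Q x + c = (2, 3)
Constraint values g_i(x) = a_i^T x - b_i:
  g_1((3, -2)) = 0
Stationarity residual: grad f(x) + sum_i lambda_i a_i = (0, 0)
  -> stationarity OK
Primal feasibility (all g_i <= 0): OK
Dual feasibility (all lambda_i >= 0): OK
Complementary slackness (lambda_i * g_i(x) = 0 for all i): OK

Verdict: yes, KKT holds.

yes


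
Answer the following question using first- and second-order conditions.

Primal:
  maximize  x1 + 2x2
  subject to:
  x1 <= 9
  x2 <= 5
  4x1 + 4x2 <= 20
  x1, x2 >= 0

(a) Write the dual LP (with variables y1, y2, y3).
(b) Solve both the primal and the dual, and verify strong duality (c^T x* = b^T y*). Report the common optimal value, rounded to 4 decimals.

The standard primal-dual pair for 'max c^T x s.t. A x <= b, x >= 0' is:
  Dual:  min b^T y  s.t.  A^T y >= c,  y >= 0.

So the dual LP is:
  minimize  9y1 + 5y2 + 20y3
  subject to:
    y1 + 4y3 >= 1
    y2 + 4y3 >= 2
    y1, y2, y3 >= 0

Solving the primal: x* = (0, 5).
  primal value c^T x* = 10.
Solving the dual: y* = (0, 1, 0.25).
  dual value b^T y* = 10.
Strong duality: c^T x* = b^T y*. Confirmed.

10


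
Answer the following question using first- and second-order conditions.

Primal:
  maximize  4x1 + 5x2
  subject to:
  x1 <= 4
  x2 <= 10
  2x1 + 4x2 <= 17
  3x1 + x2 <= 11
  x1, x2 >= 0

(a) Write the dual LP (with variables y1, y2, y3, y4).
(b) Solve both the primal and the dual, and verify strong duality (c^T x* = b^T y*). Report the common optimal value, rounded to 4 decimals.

The standard primal-dual pair for 'max c^T x s.t. A x <= b, x >= 0' is:
  Dual:  min b^T y  s.t.  A^T y >= c,  y >= 0.

So the dual LP is:
  minimize  4y1 + 10y2 + 17y3 + 11y4
  subject to:
    y1 + 2y3 + 3y4 >= 4
    y2 + 4y3 + y4 >= 5
    y1, y2, y3, y4 >= 0

Solving the primal: x* = (2.7, 2.9).
  primal value c^T x* = 25.3.
Solving the dual: y* = (0, 0, 1.1, 0.6).
  dual value b^T y* = 25.3.
Strong duality: c^T x* = b^T y*. Confirmed.

25.3


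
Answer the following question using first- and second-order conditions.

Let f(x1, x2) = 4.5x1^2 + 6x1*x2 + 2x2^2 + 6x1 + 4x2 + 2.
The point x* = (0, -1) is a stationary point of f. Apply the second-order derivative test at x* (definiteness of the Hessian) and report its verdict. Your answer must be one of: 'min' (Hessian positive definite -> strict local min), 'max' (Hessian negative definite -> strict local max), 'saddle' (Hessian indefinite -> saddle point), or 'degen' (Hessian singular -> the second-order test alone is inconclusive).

Compute the Hessian H = grad^2 f:
  H = [[9, 6], [6, 4]]
Verify stationarity: grad f(x*) = H x* + g = (0, 0).
Eigenvalues of H: 0, 13.
H has a zero eigenvalue (singular; positive semidefinite but not definite), so H is neither positive definite, negative definite, nor indefinite. The second-order test alone is inconclusive -> degen.
(Indeed, f is constant along the null direction of H through x*, so x* is not a strict local extremum.)

degen


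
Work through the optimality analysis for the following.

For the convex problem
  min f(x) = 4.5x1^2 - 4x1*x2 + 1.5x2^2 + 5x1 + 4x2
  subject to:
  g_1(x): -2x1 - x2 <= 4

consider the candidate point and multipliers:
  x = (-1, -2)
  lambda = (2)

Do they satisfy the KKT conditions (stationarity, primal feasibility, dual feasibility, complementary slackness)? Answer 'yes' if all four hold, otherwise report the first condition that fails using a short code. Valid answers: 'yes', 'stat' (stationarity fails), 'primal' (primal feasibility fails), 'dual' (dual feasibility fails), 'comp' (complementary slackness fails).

Gradient of f: grad f(x) = Q x + c = (4, 2)
Constraint values g_i(x) = a_i^T x - b_i:
  g_1((-1, -2)) = 0
Stationarity residual: grad f(x) + sum_i lambda_i a_i = (0, 0)
  -> stationarity OK
Primal feasibility (all g_i <= 0): OK
Dual feasibility (all lambda_i >= 0): OK
Complementary slackness (lambda_i * g_i(x) = 0 for all i): OK

Verdict: yes, KKT holds.

yes


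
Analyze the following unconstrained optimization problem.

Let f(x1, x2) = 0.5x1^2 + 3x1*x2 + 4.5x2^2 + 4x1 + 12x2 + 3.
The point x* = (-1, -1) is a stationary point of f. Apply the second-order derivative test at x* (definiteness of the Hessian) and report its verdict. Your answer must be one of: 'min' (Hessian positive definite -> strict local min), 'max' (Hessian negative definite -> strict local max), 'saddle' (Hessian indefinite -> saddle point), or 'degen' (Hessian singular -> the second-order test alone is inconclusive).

Compute the Hessian H = grad^2 f:
  H = [[1, 3], [3, 9]]
Verify stationarity: grad f(x*) = H x* + g = (0, 0).
Eigenvalues of H: 0, 10.
H has a zero eigenvalue (singular; positive semidefinite but not definite), so H is neither positive definite, negative definite, nor indefinite. The second-order test alone is inconclusive -> degen.
(Indeed, f is constant along the null direction of H through x*, so x* is not a strict local extremum.)

degen


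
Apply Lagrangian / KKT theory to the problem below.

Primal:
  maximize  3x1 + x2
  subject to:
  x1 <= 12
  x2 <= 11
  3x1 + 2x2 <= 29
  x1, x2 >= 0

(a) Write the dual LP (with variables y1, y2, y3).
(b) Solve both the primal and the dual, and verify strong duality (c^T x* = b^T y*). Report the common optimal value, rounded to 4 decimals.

The standard primal-dual pair for 'max c^T x s.t. A x <= b, x >= 0' is:
  Dual:  min b^T y  s.t.  A^T y >= c,  y >= 0.

So the dual LP is:
  minimize  12y1 + 11y2 + 29y3
  subject to:
    y1 + 3y3 >= 3
    y2 + 2y3 >= 1
    y1, y2, y3 >= 0

Solving the primal: x* = (9.6667, 0).
  primal value c^T x* = 29.
Solving the dual: y* = (0, 0, 1).
  dual value b^T y* = 29.
Strong duality: c^T x* = b^T y*. Confirmed.

29


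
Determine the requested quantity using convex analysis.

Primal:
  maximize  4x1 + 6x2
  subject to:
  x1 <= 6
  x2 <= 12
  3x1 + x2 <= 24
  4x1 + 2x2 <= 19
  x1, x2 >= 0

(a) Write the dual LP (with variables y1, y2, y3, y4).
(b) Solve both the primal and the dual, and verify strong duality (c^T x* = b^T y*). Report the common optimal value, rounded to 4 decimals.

The standard primal-dual pair for 'max c^T x s.t. A x <= b, x >= 0' is:
  Dual:  min b^T y  s.t.  A^T y >= c,  y >= 0.

So the dual LP is:
  minimize  6y1 + 12y2 + 24y3 + 19y4
  subject to:
    y1 + 3y3 + 4y4 >= 4
    y2 + y3 + 2y4 >= 6
    y1, y2, y3, y4 >= 0

Solving the primal: x* = (0, 9.5).
  primal value c^T x* = 57.
Solving the dual: y* = (0, 0, 0, 3).
  dual value b^T y* = 57.
Strong duality: c^T x* = b^T y*. Confirmed.

57


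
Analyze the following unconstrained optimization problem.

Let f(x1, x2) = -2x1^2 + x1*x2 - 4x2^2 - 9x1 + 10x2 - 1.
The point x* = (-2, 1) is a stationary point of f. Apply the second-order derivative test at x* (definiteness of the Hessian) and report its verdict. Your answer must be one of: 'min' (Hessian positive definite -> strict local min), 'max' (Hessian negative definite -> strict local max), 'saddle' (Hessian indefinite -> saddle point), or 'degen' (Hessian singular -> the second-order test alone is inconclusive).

Compute the Hessian H = grad^2 f:
  H = [[-4, 1], [1, -8]]
Verify stationarity: grad f(x*) = H x* + g = (0, 0).
Eigenvalues of H: -8.2361, -3.7639.
Both eigenvalues < 0, so H is negative definite -> x* is a strict local max.

max


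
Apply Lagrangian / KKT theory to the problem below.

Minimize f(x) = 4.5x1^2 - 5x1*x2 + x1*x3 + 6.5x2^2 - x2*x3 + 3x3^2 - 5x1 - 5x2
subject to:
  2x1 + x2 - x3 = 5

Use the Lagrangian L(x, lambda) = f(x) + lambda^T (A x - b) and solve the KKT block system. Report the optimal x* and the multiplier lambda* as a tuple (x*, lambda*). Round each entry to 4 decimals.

Form the Lagrangian:
  L(x, lambda) = (1/2) x^T Q x + c^T x + lambda^T (A x - b)
Stationarity (grad_x L = 0): Q x + c + A^T lambda = 0.
Primal feasibility: A x = b.

This gives the KKT block system:
  [ Q   A^T ] [ x     ]   [-c ]
  [ A    0  ] [ lambda ] = [ b ]

Solving the linear system:
  x*      = (1.7032, 1.1636, -0.43)
  lambda* = (-2.0405)
  f(x*)   = -2.0658

x* = (1.7032, 1.1636, -0.43), lambda* = (-2.0405)


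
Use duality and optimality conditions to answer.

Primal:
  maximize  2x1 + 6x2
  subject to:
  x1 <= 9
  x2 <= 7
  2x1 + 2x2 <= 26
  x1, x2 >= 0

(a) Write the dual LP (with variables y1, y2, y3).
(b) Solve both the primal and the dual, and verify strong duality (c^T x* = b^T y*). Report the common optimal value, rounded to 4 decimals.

The standard primal-dual pair for 'max c^T x s.t. A x <= b, x >= 0' is:
  Dual:  min b^T y  s.t.  A^T y >= c,  y >= 0.

So the dual LP is:
  minimize  9y1 + 7y2 + 26y3
  subject to:
    y1 + 2y3 >= 2
    y2 + 2y3 >= 6
    y1, y2, y3 >= 0

Solving the primal: x* = (6, 7).
  primal value c^T x* = 54.
Solving the dual: y* = (0, 4, 1).
  dual value b^T y* = 54.
Strong duality: c^T x* = b^T y*. Confirmed.

54


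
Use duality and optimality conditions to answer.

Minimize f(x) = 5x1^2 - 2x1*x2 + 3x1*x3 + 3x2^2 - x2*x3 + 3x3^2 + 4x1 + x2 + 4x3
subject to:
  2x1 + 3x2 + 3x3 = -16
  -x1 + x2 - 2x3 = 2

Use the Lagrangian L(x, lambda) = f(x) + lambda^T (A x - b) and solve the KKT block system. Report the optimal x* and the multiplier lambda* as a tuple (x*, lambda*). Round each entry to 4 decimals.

Form the Lagrangian:
  L(x, lambda) = (1/2) x^T Q x + c^T x + lambda^T (A x - b)
Stationarity (grad_x L = 0): Q x + c + A^T lambda = 0.
Primal feasibility: A x = b.

This gives the KKT block system:
  [ Q   A^T ] [ x     ]   [-c ]
  [ A    0  ] [ lambda ] = [ b ]

Solving the linear system:
  x*      = (-0.9321, -2.7853, -1.9266)
  lambda* = (3.4903, 1.4501)
  f(x*)   = 19.3622

x* = (-0.9321, -2.7853, -1.9266), lambda* = (3.4903, 1.4501)


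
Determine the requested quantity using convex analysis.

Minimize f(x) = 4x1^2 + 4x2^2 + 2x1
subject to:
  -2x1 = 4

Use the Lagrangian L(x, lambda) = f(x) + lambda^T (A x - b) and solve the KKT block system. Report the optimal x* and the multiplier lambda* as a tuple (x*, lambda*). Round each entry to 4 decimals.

Form the Lagrangian:
  L(x, lambda) = (1/2) x^T Q x + c^T x + lambda^T (A x - b)
Stationarity (grad_x L = 0): Q x + c + A^T lambda = 0.
Primal feasibility: A x = b.

This gives the KKT block system:
  [ Q   A^T ] [ x     ]   [-c ]
  [ A    0  ] [ lambda ] = [ b ]

Solving the linear system:
  x*      = (-2, 0)
  lambda* = (-7)
  f(x*)   = 12

x* = (-2, 0), lambda* = (-7)


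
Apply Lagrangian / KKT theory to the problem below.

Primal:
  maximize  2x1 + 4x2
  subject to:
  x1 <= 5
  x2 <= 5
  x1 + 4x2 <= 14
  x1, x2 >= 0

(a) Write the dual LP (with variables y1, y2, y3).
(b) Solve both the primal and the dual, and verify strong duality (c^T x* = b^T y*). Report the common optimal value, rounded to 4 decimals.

The standard primal-dual pair for 'max c^T x s.t. A x <= b, x >= 0' is:
  Dual:  min b^T y  s.t.  A^T y >= c,  y >= 0.

So the dual LP is:
  minimize  5y1 + 5y2 + 14y3
  subject to:
    y1 + y3 >= 2
    y2 + 4y3 >= 4
    y1, y2, y3 >= 0

Solving the primal: x* = (5, 2.25).
  primal value c^T x* = 19.
Solving the dual: y* = (1, 0, 1).
  dual value b^T y* = 19.
Strong duality: c^T x* = b^T y*. Confirmed.

19


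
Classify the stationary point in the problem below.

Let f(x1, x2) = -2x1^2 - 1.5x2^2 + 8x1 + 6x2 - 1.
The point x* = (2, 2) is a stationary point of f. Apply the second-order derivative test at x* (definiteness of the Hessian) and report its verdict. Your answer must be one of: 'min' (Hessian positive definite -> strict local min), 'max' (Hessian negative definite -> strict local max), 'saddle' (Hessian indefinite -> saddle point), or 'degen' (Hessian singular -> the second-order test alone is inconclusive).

Compute the Hessian H = grad^2 f:
  H = [[-4, 0], [0, -3]]
Verify stationarity: grad f(x*) = H x* + g = (0, 0).
Eigenvalues of H: -4, -3.
Both eigenvalues < 0, so H is negative definite -> x* is a strict local max.

max
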